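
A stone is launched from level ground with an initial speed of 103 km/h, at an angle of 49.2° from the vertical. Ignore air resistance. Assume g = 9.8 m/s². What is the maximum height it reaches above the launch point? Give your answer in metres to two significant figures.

18 m

Convert: 103 km/h = 103/3.6 = 28.61 m/s.
Resolve: vₓ = 28.61 sin 49.2° = 21.66 m/s and v_y0 = 28.61 cos 49.2° = 18.70 m/s.
Peak height H = v_y0² / (2g) = 349.51 / 19.60 = 17.83 m.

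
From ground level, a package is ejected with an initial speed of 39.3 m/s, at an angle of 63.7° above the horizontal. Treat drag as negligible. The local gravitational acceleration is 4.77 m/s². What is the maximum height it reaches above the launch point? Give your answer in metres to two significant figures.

Components: vₓ = 39.30 cos 63.7° = 17.41 m/s, v_y0 = 39.30 sin 63.7° = 35.23 m/s.
Peak height H = v_y0² / (2g) = 1241.3 / 9.540 = 130.1 m.

130 m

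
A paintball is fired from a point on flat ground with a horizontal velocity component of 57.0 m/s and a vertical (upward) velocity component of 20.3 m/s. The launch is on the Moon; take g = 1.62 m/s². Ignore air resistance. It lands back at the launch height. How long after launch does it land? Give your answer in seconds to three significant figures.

It returns to y = 0 when t = 2 v_y0 / g = 2(20.30)/1.62 = 25.06 s.

25.1 s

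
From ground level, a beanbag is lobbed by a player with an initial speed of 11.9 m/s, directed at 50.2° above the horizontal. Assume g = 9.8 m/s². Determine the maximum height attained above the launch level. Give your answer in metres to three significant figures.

4.26 m

Horizontal component vₓ = 11.90 cos 50.2° = 7.617 m/s; vertical v_y0 = 11.90 sin 50.2° = 9.143 m/s.
Peak height H = v_y0² / (2g) = 83.587 / 19.60 = 4.265 m.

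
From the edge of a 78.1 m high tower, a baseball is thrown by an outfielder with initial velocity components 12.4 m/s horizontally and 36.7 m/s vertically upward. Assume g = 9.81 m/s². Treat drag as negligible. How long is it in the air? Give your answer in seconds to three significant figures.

Vertical motion (up positive, ground at y = 0): 4.905 t² − (36.70) t − 78.1 = 0, so t = (36.70 + √(36.70² + 2·9.81·78.1)) / 9.81 = (36.70 + 53.66) / 9.81 = 9.211 s.

9.21 s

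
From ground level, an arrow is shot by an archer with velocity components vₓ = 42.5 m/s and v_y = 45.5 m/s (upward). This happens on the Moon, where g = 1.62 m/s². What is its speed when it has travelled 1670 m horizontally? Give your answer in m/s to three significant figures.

46.2 m/s

x = vₓ t ⇒ t = 1670/42.50 = 39.29 s.
Vertical velocity there: v_y = v_y0 − g t = 45.50 − 1.62 × 39.29 = −18.16 m/s.
Speed: √(vₓ² + v_y²) = √(42.50² + 18.16²) = 46.22 m/s.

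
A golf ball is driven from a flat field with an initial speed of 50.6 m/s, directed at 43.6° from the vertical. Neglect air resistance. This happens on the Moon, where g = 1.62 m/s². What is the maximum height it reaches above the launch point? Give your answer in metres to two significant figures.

410 m

Resolve: vₓ = 50.60 sin 43.6° = 34.89 m/s and v_y0 = 50.60 cos 43.6° = 36.64 m/s.
Peak height H = v_y0² / (2g) = 1342.7 / 3.240 = 414.4 m.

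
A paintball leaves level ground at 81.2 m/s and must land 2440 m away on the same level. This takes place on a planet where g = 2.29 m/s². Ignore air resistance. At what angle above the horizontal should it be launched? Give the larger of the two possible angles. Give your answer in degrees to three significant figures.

Level-ground range R = v₀² sin(2θ)/g ⇒ sin(2θ) = gR/v₀² = 2.29 × 2440 / 81.2² = 0.8474.
2θ = 57.94° or 180° − 57.94° = 122.1°, so θ = 28.97° or 61.03°.
The larger angle is 61.03°.

61.0°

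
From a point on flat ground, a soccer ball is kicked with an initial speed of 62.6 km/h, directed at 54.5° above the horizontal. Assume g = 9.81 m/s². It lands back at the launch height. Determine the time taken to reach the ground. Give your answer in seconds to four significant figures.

2.886 s

Convert: 62.6 km/h = 62.6/3.6 = 17.39 m/s.
Components: vₓ = 17.39 cos 54.5° = 10.10 m/s, v_y0 = 17.39 sin 54.5° = 14.16 m/s.
Landing at launch height ⇒ T = 2 v_y0 / g = 2 × 14.16 / 9.81 = 2.886 s.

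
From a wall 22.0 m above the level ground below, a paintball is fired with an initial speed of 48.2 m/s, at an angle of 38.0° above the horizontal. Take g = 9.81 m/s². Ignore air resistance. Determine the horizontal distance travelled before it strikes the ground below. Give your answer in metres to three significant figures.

255 m

Horizontal component vₓ = 48.20 cos 38.0° = 37.98 m/s; vertical v_y0 = 48.20 sin 38.0° = 29.67 m/s.
With up positive and y = 0 at the ground: y(t) = 22.0 + (29.67) t − 4.905 t². Setting y = 0 and taking the positive root: t = [29.67 + √(29.67² + 2·9.81·22.0)] / 9.81 = (29.67 + 36.22) / 9.81 = 6.718 s.
Horizontal distance: R = vₓ t = 37.98 × 6.718 = 255.1 m.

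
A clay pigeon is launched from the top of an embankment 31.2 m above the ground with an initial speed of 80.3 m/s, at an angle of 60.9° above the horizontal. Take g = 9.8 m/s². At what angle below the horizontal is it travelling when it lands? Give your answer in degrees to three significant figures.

Resolve: vₓ = 80.30 cos 60.9° = 39.05 m/s and v_y0 = 80.30 sin 60.9° = 70.16 m/s.
The projectile lands when y = 31.2 + (70.16) t − ½·9.80·t² = 0. Positive root: t = (70.16 + √(70.16² + 2·9.80·31.2)) / 9.80 = (70.16 + 74.39) / 9.80 = 14.75 s.
At impact: v_y = v_y0 − g t = −74.39 m/s; vₓ = 39.05 m/s.
Angle below horizontal: arctan(|v_y|/vₓ) = arctan(74.39/39.05) = 62.30°.

62.3°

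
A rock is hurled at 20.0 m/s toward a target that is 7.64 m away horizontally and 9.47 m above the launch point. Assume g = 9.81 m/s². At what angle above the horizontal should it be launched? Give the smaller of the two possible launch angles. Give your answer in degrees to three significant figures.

57.4°

Trajectory: y = x tanθ − g x² (1 + tan²θ)/(2v₀²). With x = 7.64, y = 9.47, v₀ = 20.0, g = 9.81:
0.7158 tan²θ − 7.64 tanθ + (10.19) = 0.
tanθ = [7.64 ± √(7.64² − 4 × 0.7158 × (10.19))] / (2 × 0.7158) = (7.64 ± 5.404) / 1.432, giving tanθ = 1.562 or 9.112.
θ = 57.37° or 83.74°; the smaller is 57.37°.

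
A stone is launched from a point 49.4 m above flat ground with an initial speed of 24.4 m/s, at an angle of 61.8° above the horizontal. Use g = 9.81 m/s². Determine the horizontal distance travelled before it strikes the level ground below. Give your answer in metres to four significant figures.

69.75 m

Horizontal component vₓ = 24.40 cos 61.8° = 11.53 m/s; vertical v_y0 = 24.40 sin 61.8° = 21.50 m/s.
Vertical motion (up positive, ground at y = 0): 4.905 t² − (21.50) t − 49.4 = 0, so t = (21.50 + √(21.50² + 2·9.81·49.4)) / 9.81 = (21.50 + 37.84) / 9.81 = 6.049 s.
Horizontal distance: R = vₓ t = 11.53 × 6.049 = 69.75 m.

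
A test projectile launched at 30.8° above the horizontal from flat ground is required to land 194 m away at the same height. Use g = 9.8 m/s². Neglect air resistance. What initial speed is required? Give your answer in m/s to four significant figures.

46.49 m/s

Level-ground range: R = v₀² sin(2θ)/g, so v₀ = √(gR / sin 2θ).
v₀ = √(9.80 × 194 / sin 61.60°) = √(1901 / 0.8796) = √2161.3 = 46.49 m/s.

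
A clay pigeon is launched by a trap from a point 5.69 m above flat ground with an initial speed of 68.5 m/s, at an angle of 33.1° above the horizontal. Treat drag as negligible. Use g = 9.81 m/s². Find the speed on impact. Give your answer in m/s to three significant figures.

vₓ = 68.50 cos 33.1° = 57.38 m/s; v_y0 = 68.50 sin 33.1° = 37.41 m/s.
With up positive and y = 0 at the ground: y(t) = 5.69 + (37.41) t − 4.905 t². Setting y = 0 and taking the positive root: t = [37.41 + √(37.41² + 2·9.81·5.69)] / 9.81 = (37.41 + 38.87) / 9.81 = 7.776 s.
Vertical velocity at impact: v_y = v_y0 − g t = 37.41 − 9.81 × 7.776 = −38.87 m/s.
Speed: |v| = √(vₓ² + v_y²) = √(57.38² + 38.87²) = 69.31 m/s.

69.3 m/s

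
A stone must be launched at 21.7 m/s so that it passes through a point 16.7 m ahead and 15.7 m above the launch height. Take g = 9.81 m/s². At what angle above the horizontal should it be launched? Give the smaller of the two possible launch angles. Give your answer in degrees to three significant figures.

56.5°

Trajectory: y = x tanθ − g x² (1 + tan²θ)/(2v₀²). With x = 16.7, y = 15.7, v₀ = 21.7, g = 9.81:
2.905 tan²θ − 16.7 tanθ + (18.61) = 0.
tanθ = [16.7 ± √(16.7² − 4 × 2.905 × (18.61))] / (2 × 2.905) = (16.7 ± 7.918) / 5.810, giving tanθ = 1.511 or 4.237.
θ = 56.51° or 76.72°; the smaller is 56.51°.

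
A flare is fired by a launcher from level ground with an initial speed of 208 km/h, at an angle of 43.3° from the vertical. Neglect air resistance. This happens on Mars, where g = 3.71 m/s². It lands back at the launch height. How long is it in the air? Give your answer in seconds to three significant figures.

Convert: 208 km/h = 208/3.6 = 57.78 m/s.
Horizontal component vₓ = 57.78 sin 43.3° = 39.63 m/s; vertical v_y0 = 57.78 cos 43.3° = 42.05 m/s.
It returns to y = 0 when t = 2 v_y0 / g = 2(42.05)/3.71 = 22.67 s.

22.7 s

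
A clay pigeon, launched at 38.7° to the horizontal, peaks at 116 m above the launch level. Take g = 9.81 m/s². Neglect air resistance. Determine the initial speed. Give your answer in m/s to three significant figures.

76.3 m/s

At the peak v_y = 0, so v_y0 = √(2gH) = √(2 × 9.81 × 116) = 47.71 m/s.
v_y0 = v₀ sin θ ⇒ v₀ = 47.71 / sin 38.7° = 76.30 m/s.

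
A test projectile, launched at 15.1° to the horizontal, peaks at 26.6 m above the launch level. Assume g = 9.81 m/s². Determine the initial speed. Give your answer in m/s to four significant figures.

At the peak v_y = 0, so v_y0 = √(2gH) = √(2 × 9.81 × 26.6) = 22.84 m/s.
v_y0 = v₀ sin θ ⇒ v₀ = 22.84 / sin 15.1° = 87.70 m/s.

87.70 m/s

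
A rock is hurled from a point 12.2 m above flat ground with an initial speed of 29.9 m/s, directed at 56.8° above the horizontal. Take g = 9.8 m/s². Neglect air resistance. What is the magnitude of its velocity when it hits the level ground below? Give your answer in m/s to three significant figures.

33.7 m/s

Resolve: vₓ = 29.90 cos 56.8° = 16.37 m/s and v_y0 = 29.90 sin 56.8° = 25.02 m/s.
The projectile lands when y = 12.2 + (25.02) t − ½·9.80·t² = 0. Positive root: t = (25.02 + √(25.02² + 2·9.80·12.2)) / 9.80 = (25.02 + 29.41) / 9.80 = 5.554 s.
Vertical velocity at impact: v_y = v_y0 − g t = 25.02 − 9.80 × 5.554 = −29.41 m/s.
Speed: |v| = √(vₓ² + v_y²) = √(16.37² + 29.41²) = 33.66 m/s.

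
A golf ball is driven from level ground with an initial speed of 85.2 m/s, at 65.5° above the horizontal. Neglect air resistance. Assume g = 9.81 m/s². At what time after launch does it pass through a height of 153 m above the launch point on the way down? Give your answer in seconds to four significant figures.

Resolve: vₓ = 85.20 cos 65.5° = 35.33 m/s and v_y0 = 85.20 sin 65.5° = 77.53 m/s.
Require v_y0 t − ½ g t² = 153, i.e. 4.905 t² − 77.53 t + 153 = 0.
t = [77.53 ± √(77.53² − 2·9.81·153)] / 9.81 = (77.53 ± 54.85) / 9.81, so t = 2.311 s or t = 13.49 s.
The descending-branch root is 13.49 s.

13.49 s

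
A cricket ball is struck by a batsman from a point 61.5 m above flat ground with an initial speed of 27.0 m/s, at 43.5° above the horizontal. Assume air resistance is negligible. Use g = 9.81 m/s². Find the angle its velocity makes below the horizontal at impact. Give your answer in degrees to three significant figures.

Resolve: vₓ = 27.00 cos 43.5° = 19.59 m/s and v_y0 = 27.00 sin 43.5° = 18.59 m/s.
With up positive and y = 0 at the ground: y(t) = 61.5 + (18.59) t − 4.905 t². Setting y = 0 and taking the positive root: t = [18.59 + √(18.59² + 2·9.81·61.5)] / 9.81 = (18.59 + 39.40) / 9.81 = 5.910 s.
At impact: v_y = v_y0 − g t = −39.40 m/s; vₓ = 19.59 m/s.
Angle below horizontal: arctan(|v_y|/vₓ) = arctan(39.40/19.59) = 63.57°.

63.6°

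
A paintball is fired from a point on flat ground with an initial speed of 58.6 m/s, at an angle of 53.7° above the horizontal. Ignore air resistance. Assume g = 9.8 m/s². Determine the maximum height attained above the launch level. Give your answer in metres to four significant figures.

Components: vₓ = 58.60 cos 53.7° = 34.69 m/s, v_y0 = 58.60 sin 53.7° = 47.23 m/s.
Peak height H = v_y0² / (2g) = 2230.4 / 19.60 = 113.8 m.

113.8 m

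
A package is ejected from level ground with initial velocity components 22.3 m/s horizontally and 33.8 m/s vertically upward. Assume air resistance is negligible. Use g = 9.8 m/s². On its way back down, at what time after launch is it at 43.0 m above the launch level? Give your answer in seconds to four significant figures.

Height y(t) = 33.80 t − 4.900 t² = 43.0 gives 4.900 t² − 33.80 t + 43.0 = 0.
t = [33.80 ± √(33.80² − 2·9.80·43.0)] / 9.80 = (33.80 ± 17.31) / 9.80, so t = 1.683 s or t = 5.215 s.
The descending-branch root is 5.215 s.

5.215 s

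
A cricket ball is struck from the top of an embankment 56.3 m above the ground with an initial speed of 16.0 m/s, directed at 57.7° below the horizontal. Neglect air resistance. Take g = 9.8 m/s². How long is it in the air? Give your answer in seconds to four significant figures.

2.280 s

Horizontal component vₓ = 16.00 cos 57.7° = 8.550 m/s; vertical v_y0 = −13.52 m/s (downward).
The projectile lands when y = 56.3 + (−13.52) t − ½·9.80·t² = 0. Positive root: t = (−13.52 + √(13.52² + 2·9.80·56.3)) / 9.80 = (−13.52 + 35.87) / 9.80 = 2.280 s.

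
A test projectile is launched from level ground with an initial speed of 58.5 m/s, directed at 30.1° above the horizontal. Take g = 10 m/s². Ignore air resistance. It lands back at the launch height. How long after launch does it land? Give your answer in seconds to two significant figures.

vₓ = 58.50 cos 30.1° = 50.61 m/s; v_y0 = 58.50 sin 30.1° = 29.34 m/s.
It returns to y = 0 when t = 2 v_y0 / g = 2(29.34)/10.0 = 5.868 s.

5.9 s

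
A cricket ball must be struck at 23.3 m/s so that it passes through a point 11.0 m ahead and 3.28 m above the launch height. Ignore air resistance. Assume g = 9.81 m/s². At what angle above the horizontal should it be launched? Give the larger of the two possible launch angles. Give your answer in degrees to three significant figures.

84.1°

Trajectory: y = x tanθ − g x² (1 + tan²θ)/(2v₀²). With x = 11.0, y = 3.28, v₀ = 23.3, g = 9.81:
1.093 tan²θ − 11.0 tanθ + (4.373) = 0.
tanθ = [11.0 ± √(11.0² − 4 × 1.093 × (4.373))] / (2 × 1.093) = (11.0 ± 10.09) / 2.186, giving tanθ = 0.4147 or 9.647.
θ = 22.52° or 84.08°; the larger is 84.08°.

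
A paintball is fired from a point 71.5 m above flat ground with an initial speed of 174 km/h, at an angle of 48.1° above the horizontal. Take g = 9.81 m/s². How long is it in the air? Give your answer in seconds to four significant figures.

8.961 s

Convert: 174 km/h = 174/3.6 = 48.33 m/s.
Horizontal component vₓ = 48.33 cos 48.1° = 32.28 m/s; vertical v_y0 = 48.33 sin 48.1° = 35.98 m/s.
Vertical motion (up positive, ground at y = 0): 4.905 t² − (35.98) t − 71.5 = 0, so t = (35.98 + √(35.98² + 2·9.81·71.5)) / 9.81 = (35.98 + 51.93) / 9.81 = 8.961 s.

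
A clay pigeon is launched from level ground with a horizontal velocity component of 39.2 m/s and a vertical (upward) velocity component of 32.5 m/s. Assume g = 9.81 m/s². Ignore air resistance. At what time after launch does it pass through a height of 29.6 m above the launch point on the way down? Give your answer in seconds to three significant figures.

5.54 s

Height y(t) = 32.50 t − 4.905 t² = 29.6 gives 4.905 t² − 32.50 t + 29.6 = 0.
t = [32.50 ± √(32.50² − 2·9.81·29.6)] / 9.81 = (32.50 ± 21.81) / 9.81, so t = 1.090 s or t = 5.536 s.
The descending-branch root is 5.536 s.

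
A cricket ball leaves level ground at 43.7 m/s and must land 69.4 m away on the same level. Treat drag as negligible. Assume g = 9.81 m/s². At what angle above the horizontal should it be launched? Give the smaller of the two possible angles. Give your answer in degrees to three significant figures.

Level-ground range R = v₀² sin(2θ)/g ⇒ sin(2θ) = gR/v₀² = 9.81 × 69.4 / 43.7² = 0.3565.
2θ = 20.89° or 180° − 20.89° = 159.1°, so θ = 10.44° or 79.56°.
The smaller angle is 10.44°.

10.4°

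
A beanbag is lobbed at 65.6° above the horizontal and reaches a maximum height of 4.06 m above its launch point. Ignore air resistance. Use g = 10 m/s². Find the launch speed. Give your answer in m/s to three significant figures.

At the peak v_y = 0, so v_y0 = √(2gH) = √(2 × 10.0 × 4.06) = 9.011 m/s.
v_y0 = v₀ sin θ ⇒ v₀ = 9.011 / sin 65.6° = 9.895 m/s.

9.89 m/s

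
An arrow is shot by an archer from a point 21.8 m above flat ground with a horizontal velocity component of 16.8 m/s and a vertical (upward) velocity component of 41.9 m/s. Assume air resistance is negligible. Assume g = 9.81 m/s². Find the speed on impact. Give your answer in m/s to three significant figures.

49.7 m/s

The projectile lands when y = 21.8 + (41.90) t − ½·9.81·t² = 0. Positive root: t = (41.90 + √(41.90² + 2·9.81·21.8)) / 9.81 = (41.90 + 46.73) / 9.81 = 9.034 s.
Vertical velocity at impact: v_y = v_y0 − g t = 41.90 − 9.81 × 9.034 = −46.73 m/s.
Speed: |v| = √(vₓ² + v_y²) = √(16.80² + 46.73²) = 49.65 m/s.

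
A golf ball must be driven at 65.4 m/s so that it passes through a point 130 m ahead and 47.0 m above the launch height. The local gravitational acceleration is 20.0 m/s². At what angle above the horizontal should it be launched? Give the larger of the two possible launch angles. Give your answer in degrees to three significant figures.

67.1°

Trajectory: y = x tanθ − g x² (1 + tan²θ)/(2v₀²). With x = 130, y = 47.0, v₀ = 65.4, g = 20.0:
39.51 tan²θ − 130 tanθ + (86.51) = 0.
tanθ = [130 ± √(130² − 4 × 39.51 × (86.51))] / (2 × 39.51) = (130 ± 56.81) / 79.02, giving tanθ = 0.9262 or 2.364.
θ = 42.81° or 67.07°; the larger is 67.07°.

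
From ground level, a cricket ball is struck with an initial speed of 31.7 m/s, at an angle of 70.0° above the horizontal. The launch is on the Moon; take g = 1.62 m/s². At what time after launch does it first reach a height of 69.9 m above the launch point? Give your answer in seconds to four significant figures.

2.519 s

Horizontal component vₓ = 31.70 cos 70.0° = 10.84 m/s; vertical v_y0 = 31.70 sin 70.0° = 29.79 m/s.
Require v_y0 t − ½ g t² = 69.9, i.e. 0.8100 t² − 29.79 t + 69.9 = 0.
Quadratic formula: t = (29.79 ± √660.86) / 1.62 = (29.79 ± 25.71) / 1.62 → t = 2.519 s or 34.26 s.
The first (ascending) time is 2.519 s.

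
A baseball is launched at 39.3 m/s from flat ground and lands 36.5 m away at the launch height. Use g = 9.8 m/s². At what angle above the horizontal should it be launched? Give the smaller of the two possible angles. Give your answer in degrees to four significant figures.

6.696°

R = v₀² sin 2θ / g gives sin 2θ = gR/v₀² = 9.80·36.5/39.3² = 0.2316.
2θ = 13.39° or 180° − 13.39° = 166.6°, so θ = 6.696° or 83.30°.
The smaller angle is 6.696°.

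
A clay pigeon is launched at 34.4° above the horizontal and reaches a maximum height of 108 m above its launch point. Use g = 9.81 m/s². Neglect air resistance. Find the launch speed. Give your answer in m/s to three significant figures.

81.5 m/s

At the peak v_y = 0, so v_y0 = √(2gH) = √(2 × 9.81 × 108) = 46.03 m/s.
v_y0 = v₀ sin θ ⇒ v₀ = 46.03 / sin 34.4° = 81.48 m/s.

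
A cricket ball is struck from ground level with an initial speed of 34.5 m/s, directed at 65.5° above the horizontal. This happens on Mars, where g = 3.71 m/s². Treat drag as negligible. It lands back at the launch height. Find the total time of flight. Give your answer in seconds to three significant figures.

Components: vₓ = 34.50 cos 65.5° = 14.31 m/s, v_y0 = 34.50 sin 65.5° = 31.39 m/s.
Landing at launch height ⇒ T = 2 v_y0 / g = 2 × 31.39 / 3.71 = 16.92 s.

16.9 s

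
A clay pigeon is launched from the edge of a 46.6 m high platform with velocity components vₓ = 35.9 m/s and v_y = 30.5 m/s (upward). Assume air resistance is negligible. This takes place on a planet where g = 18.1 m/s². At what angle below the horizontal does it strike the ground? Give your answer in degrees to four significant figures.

54.94°

The projectile lands when y = 46.6 + (30.50) t − ½·18.1·t² = 0. Positive root: t = (30.50 + √(30.50² + 2·18.1·46.6)) / 18.1 = (30.50 + 51.16) / 18.1 = 4.512 s.
At impact: v_y = v_y0 − g t = −51.16 m/s; vₓ = 35.90 m/s.
Angle below horizontal: arctan(|v_y|/vₓ) = arctan(51.16/35.90) = 54.94°.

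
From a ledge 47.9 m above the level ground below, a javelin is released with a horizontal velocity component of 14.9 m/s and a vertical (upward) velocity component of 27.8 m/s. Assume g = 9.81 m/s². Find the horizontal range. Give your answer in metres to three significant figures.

105 m

With up positive and y = 0 at the ground: y(t) = 47.9 + (27.80) t − 4.905 t². Setting y = 0 and taking the positive root: t = [27.80 + √(27.80² + 2·9.81·47.9)] / 9.81 = (27.80 + 41.38) / 9.81 = 7.052 s.
Horizontal distance: R = vₓ t = 14.90 × 7.052 = 105.1 m.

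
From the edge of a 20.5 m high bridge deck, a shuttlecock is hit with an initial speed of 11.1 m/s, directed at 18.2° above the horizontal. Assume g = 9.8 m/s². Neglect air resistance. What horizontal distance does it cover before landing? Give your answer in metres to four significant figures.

25.62 m

Components: vₓ = 11.10 cos 18.2° = 10.54 m/s, v_y0 = 11.10 sin 18.2° = 3.467 m/s.
With up positive and y = 0 at the ground: y(t) = 20.5 + (3.467) t − 4.900 t². Setting y = 0 and taking the positive root: t = [3.467 + √(3.467² + 2·9.80·20.5)] / 9.80 = (3.467 + 20.34) / 9.80 = 2.430 s.
Horizontal distance: R = vₓ t = 10.54 × 2.430 = 25.62 m.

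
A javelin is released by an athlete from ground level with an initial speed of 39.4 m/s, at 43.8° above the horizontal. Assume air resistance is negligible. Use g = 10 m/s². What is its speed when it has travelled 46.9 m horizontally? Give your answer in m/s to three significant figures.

30.4 m/s

vₓ = 39.40 cos 43.8° = 28.44 m/s; v_y0 = 39.40 sin 43.8° = 27.27 m/s.
x = vₓ t ⇒ t = 46.9/28.44 = 1.649 s.
Vertical velocity there: v_y = v_y0 − g t = 27.27 − 10.0 × 1.649 = 10.78 m/s.
Speed: √(vₓ² + v_y²) = √(28.44² + 10.78²) = 30.41 m/s.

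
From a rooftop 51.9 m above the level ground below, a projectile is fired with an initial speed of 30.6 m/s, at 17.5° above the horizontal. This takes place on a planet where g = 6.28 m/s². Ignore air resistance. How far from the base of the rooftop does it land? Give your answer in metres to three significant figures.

169 m

Resolve: vₓ = 30.60 cos 17.5° = 29.18 m/s and v_y0 = 30.60 sin 17.5° = 9.202 m/s.
Vertical motion (up positive, ground at y = 0): 3.140 t² − (9.202) t − 51.9 = 0, so t = (9.202 + √(9.202² + 2·6.28·51.9)) / 6.28 = (9.202 + 27.14) / 6.28 = 5.787 s.
Horizontal distance: R = vₓ t = 29.18 × 5.787 = 168.9 m.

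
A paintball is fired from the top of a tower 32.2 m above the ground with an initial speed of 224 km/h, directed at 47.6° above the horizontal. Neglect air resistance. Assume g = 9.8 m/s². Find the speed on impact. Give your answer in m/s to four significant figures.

Convert: 224 km/h = 224/3.6 = 62.22 m/s.
Components: vₓ = 62.22 cos 47.6° = 41.96 m/s, v_y0 = 62.22 sin 47.6° = 45.95 m/s.
The projectile lands when y = 32.2 + (45.95) t − ½·9.80·t² = 0. Positive root: t = (45.95 + √(45.95² + 2·9.80·32.2)) / 9.80 = (45.95 + 52.37) / 9.80 = 10.03 s.
Vertical velocity at impact: v_y = v_y0 − g t = 45.95 − 9.80 × 10.03 = −52.37 m/s.
Speed: |v| = √(vₓ² + v_y²) = √(41.96² + 52.37²) = 67.10 m/s.

67.10 m/s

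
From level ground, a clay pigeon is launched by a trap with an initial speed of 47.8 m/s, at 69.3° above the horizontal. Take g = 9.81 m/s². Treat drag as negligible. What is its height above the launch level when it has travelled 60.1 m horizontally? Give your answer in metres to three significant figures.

vₓ = 47.80 cos 69.3° = 16.90 m/s; v_y0 = 47.80 sin 69.3° = 44.71 m/s.
x = vₓ t ⇒ t = 60.1/16.90 = 3.557 s.
Height: y = v_y0 t − ½ g t² = 44.71 × 3.557 − 4.905 × 3.557² = 159.1 − 62.06 = 96.99 m.

97.0 m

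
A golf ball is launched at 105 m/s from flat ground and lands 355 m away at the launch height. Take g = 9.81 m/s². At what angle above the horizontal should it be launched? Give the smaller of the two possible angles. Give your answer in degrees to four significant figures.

9.207°

Level-ground range R = v₀² sin(2θ)/g ⇒ sin(2θ) = gR/v₀² = 9.81 × 355 / 105² = 0.3159.
2θ = 18.41° or 180° − 18.41° = 161.6°, so θ = 9.207° or 80.79°.
The smaller angle is 9.207°.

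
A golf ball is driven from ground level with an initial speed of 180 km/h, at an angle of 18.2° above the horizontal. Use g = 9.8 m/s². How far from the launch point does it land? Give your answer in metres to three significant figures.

Convert: 180 km/h = 180/3.6 = 50.00 m/s.
vₓ = 50.00 cos 18.2° = 47.50 m/s; v_y0 = 50.00 sin 18.2° = 15.62 m/s.
Time aloft: T = 2 v_y0 / g = 2 × 15.62 / 9.80 = 3.187 s.
Range: R = vₓ T = 47.50 × 3.187 = 151.4 m.

151 m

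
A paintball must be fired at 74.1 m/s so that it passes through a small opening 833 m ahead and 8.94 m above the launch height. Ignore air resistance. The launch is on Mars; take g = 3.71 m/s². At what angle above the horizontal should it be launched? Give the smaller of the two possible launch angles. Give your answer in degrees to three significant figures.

17.8°

Trajectory: y = x tanθ − g x² (1 + tan²θ)/(2v₀²). With x = 833, y = 8.94, v₀ = 74.1, g = 3.71:
234.4 tan²θ − 833 tanθ + (243.4) = 0.
tanθ = [833 ± √(833² − 4 × 234.4 × (243.4))] / (2 × 234.4) = (833 ± 682.4) / 468.8, giving tanθ = 0.3212 or 3.232.
θ = 17.81° or 72.81°; the smaller is 17.81°.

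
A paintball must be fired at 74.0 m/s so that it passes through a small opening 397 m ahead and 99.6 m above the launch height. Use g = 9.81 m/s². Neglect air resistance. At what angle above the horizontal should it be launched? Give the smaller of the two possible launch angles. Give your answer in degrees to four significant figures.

41.51°

Trajectory: y = x tanθ − g x² (1 + tan²θ)/(2v₀²). With x = 397, y = 99.6, v₀ = 74.0, g = 9.81:
141.2 tan²θ − 397 tanθ + (240.8) = 0.
tanθ = [397 ± √(397² − 4 × 141.2 × (240.8))] / (2 × 141.2) = (397 ± 147.1) / 282.3, giving tanθ = 0.8850 or 1.927.
θ = 41.51° or 62.57°; the smaller is 41.51°.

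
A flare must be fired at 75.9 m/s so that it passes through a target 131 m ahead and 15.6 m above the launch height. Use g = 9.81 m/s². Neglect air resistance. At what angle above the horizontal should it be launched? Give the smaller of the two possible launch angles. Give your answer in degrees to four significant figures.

13.33°

Trajectory: y = x tanθ − g x² (1 + tan²θ)/(2v₀²). With x = 131, y = 15.6, v₀ = 75.9, g = 9.81:
14.61 tan²θ − 131 tanθ + (30.21) = 0.
tanθ = [131 ± √(131² − 4 × 14.61 × (30.21))] / (2 × 14.61) = (131 ± 124.1) / 29.22, giving tanθ = 0.2369 or 8.729.
θ = 13.33° or 83.46°; the smaller is 13.33°.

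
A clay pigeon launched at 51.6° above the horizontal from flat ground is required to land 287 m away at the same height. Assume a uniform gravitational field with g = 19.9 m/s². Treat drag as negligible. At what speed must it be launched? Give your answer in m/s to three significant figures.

76.6 m/s

Level-ground range: R = v₀² sin(2θ)/g, so v₀ = √(gR / sin 2θ).
v₀ = √(19.9 × 287 / sin 103.2°) = √(5711 / 0.9736) = √5866.3 = 76.59 m/s.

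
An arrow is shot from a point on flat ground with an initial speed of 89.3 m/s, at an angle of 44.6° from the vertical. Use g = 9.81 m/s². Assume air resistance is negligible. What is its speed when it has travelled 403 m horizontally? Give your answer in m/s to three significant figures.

Components: vₓ = 89.30 sin 44.6° = 62.70 m/s, v_y0 = 89.30 cos 44.6° = 63.58 m/s.
x = vₓ t ⇒ t = 403/62.70 = 6.427 s.
Vertical velocity there: v_y = v_y0 − g t = 63.58 − 9.81 × 6.427 = 0.5331 m/s.
Speed: √(vₓ² + v_y²) = √(62.70² + 0.5331²) = 62.70 m/s.

62.7 m/s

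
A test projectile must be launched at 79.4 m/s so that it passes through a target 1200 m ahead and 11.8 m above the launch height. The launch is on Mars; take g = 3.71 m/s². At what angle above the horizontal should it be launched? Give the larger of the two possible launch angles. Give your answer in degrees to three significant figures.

Trajectory: y = x tanθ − g x² (1 + tan²θ)/(2v₀²). With x = 1200, y = 11.8, v₀ = 79.4, g = 3.71:
423.7 tan²θ − 1200 tanθ + (435.5) = 0.
tanθ = [1200 ± √(1200² − 4 × 423.7 × (435.5))] / (2 × 423.7) = (1200 ± 837.8) / 847.4, giving tanθ = 0.4274 or 2.405.
θ = 23.14° or 67.42°; the larger is 67.42°.

67.4°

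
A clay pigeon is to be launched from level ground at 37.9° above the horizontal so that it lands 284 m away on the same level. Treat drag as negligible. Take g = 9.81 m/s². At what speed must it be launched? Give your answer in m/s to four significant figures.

53.61 m/s

Level-ground range: R = v₀² sin(2θ)/g, so v₀ = √(gR / sin 2θ).
v₀ = √(9.81 × 284 / sin 75.80°) = √(2786 / 0.9694) = √2873.8 = 53.61 m/s.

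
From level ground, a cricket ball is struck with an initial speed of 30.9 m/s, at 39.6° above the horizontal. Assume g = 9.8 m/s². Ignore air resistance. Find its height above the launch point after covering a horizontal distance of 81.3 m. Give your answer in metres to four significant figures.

Components: vₓ = 30.90 cos 39.6° = 23.81 m/s, v_y0 = 30.90 sin 39.6° = 19.70 m/s.
At x = 81.3 m, t = x/vₓ = 81.3/23.81 = 3.415 s.
Height: y = v_y0 t − ½ g t² = 19.70 × 3.415 − 4.900 × 3.415² = 67.26 − 57.13 = 10.12 m.

10.12 m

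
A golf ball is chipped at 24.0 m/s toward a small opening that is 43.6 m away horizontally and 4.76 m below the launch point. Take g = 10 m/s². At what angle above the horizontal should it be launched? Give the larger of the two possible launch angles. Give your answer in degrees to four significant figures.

66.84°

Trajectory: y = x tanθ − g x² (1 + tan²θ)/(2v₀²). With x = 43.6, y = −4.76, v₀ = 24.0, g = 10.0:
16.50 tan²θ − 43.6 tanθ + (11.74) = 0.
tanθ = [43.6 ± √(43.6² − 4 × 16.50 × (11.74))] / (2 × 16.50) = (43.6 ± 33.56) / 33.00, giving tanθ = 0.3044 or 2.338.
θ = 16.93° or 66.84°; the larger is 66.84°.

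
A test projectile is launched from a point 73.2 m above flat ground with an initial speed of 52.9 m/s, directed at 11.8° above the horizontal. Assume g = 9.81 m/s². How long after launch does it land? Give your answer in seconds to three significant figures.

5.12 s

Resolve: vₓ = 52.90 cos 11.8° = 51.78 m/s and v_y0 = 52.90 sin 11.8° = 10.82 m/s.
Vertical motion (up positive, ground at y = 0): 4.905 t² − (10.82) t − 73.2 = 0, so t = (10.82 + √(10.82² + 2·9.81·73.2)) / 9.81 = (10.82 + 39.41) / 9.81 = 5.120 s.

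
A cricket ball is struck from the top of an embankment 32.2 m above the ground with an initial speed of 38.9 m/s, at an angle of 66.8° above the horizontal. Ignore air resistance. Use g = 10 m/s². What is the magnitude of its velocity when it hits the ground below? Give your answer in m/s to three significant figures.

46.4 m/s

vₓ = 38.90 cos 66.8° = 15.32 m/s; v_y0 = 38.90 sin 66.8° = 35.75 m/s.
The projectile lands when y = 32.2 + (35.75) t − ½·10.0·t² = 0. Positive root: t = (35.75 + √(35.75² + 2·10.0·32.2)) / 10.0 = (35.75 + 43.84) / 10.0 = 7.960 s.
Vertical velocity at impact: v_y = v_y0 − g t = 35.75 − 10.0 × 7.960 = −43.84 m/s.
Speed: |v| = √(vₓ² + v_y²) = √(15.32² + 43.84²) = 46.45 m/s.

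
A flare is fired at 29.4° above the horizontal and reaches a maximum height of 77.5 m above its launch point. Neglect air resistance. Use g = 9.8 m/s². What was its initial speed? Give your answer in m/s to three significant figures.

At the peak v_y = 0, so v_y0 = √(2gH) = √(2 × 9.80 × 77.5) = 38.97 m/s.
v_y0 = v₀ sin θ ⇒ v₀ = 38.97 / sin 29.4° = 79.39 m/s.

79.4 m/s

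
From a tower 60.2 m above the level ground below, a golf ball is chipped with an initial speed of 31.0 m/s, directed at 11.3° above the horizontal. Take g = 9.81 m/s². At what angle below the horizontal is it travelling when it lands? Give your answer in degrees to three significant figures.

Horizontal component vₓ = 31.00 cos 11.3° = 30.40 m/s; vertical v_y0 = 31.00 sin 11.3° = 6.074 m/s.
Vertical motion (up positive, ground at y = 0): 4.905 t² − (6.074) t − 60.2 = 0, so t = (6.074 + √(6.074² + 2·9.81·60.2)) / 9.81 = (6.074 + 34.90) / 9.81 = 4.177 s.
At impact: v_y = v_y0 − g t = −34.90 m/s; vₓ = 30.40 m/s.
Angle below horizontal: arctan(|v_y|/vₓ) = arctan(34.90/30.40) = 48.94°.

48.9°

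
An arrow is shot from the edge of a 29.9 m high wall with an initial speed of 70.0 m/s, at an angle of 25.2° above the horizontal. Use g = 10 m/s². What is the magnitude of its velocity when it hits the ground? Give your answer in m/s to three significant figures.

74.1 m/s

Resolve: vₓ = 70.00 cos 25.2° = 63.34 m/s and v_y0 = 70.00 sin 25.2° = 29.80 m/s.
Vertical motion (up positive, ground at y = 0): 5.000 t² − (29.80) t − 29.9 = 0, so t = (29.80 + √(29.80² + 2·10.0·29.9)) / 10.0 = (29.80 + 38.55) / 10.0 = 6.836 s.
Vertical velocity at impact: v_y = v_y0 − g t = 29.80 − 10.0 × 6.836 = −38.55 m/s.
Speed: |v| = √(vₓ² + v_y²) = √(63.34² + 38.55²) = 74.15 m/s.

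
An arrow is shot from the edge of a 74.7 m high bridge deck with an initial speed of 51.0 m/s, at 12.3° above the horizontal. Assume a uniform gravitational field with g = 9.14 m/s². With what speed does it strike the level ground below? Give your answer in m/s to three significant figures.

Resolve: vₓ = 51.00 cos 12.3° = 49.83 m/s and v_y0 = 51.00 sin 12.3° = 10.86 m/s.
Vertical motion (up positive, ground at y = 0): 4.570 t² − (10.86) t − 74.7 = 0, so t = (10.86 + √(10.86² + 2·9.14·74.7)) / 9.14 = (10.86 + 38.52) / 9.14 = 5.403 s.
Vertical velocity at impact: v_y = v_y0 − g t = 10.86 − 9.14 × 5.403 = −38.52 m/s.
Speed: |v| = √(vₓ² + v_y²) = √(49.83² + 38.52²) = 62.98 m/s.

63.0 m/s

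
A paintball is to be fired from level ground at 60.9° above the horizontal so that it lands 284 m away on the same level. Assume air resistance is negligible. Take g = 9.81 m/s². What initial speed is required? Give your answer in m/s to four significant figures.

57.25 m/s

From R = (v₀² / g) sin 2θ: v₀ = √(gR / sin 2θ).
v₀ = √(9.81 × 284 / sin 121.8°) = √(2786 / 0.8499) = √3278.1 = 57.25 m/s.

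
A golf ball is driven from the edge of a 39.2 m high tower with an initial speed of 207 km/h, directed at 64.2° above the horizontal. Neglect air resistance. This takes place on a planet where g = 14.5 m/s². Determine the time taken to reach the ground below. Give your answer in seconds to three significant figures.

7.83 s

Convert: 207 km/h = 207/3.6 = 57.50 m/s.
vₓ = 57.50 cos 64.2° = 25.03 m/s; v_y0 = 57.50 sin 64.2° = 51.77 m/s.
With up positive and y = 0 at the ground: y(t) = 39.2 + (51.77) t − 7.250 t². Setting y = 0 and taking the positive root: t = [51.77 + √(51.77² + 2·14.5·39.2)] / 14.5 = (51.77 + 61.78) / 14.5 = 7.831 s.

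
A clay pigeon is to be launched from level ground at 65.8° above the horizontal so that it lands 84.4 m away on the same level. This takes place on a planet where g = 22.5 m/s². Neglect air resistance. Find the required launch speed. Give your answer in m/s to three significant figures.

50.4 m/s

From R = (v₀² / g) sin 2θ: v₀ = √(gR / sin 2θ).
v₀ = √(22.5 × 84.4 / sin 131.6°) = √(1899 / 0.7478) = √2539.5 = 50.39 m/s.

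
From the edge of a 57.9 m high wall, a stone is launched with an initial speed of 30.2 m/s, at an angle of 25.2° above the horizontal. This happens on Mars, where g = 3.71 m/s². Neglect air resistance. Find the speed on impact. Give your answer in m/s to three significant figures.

Components: vₓ = 30.20 cos 25.2° = 27.33 m/s, v_y0 = 30.20 sin 25.2° = 12.86 m/s.
With up positive and y = 0 at the ground: y(t) = 57.9 + (12.86) t − 1.855 t². Setting y = 0 and taking the positive root: t = [12.86 + √(12.86² + 2·3.71·57.9)] / 3.71 = (12.86 + 24.39) / 3.71 = 10.04 s.
Vertical velocity at impact: v_y = v_y0 − g t = 12.86 − 3.71 × 10.04 = −24.39 m/s.
Speed: |v| = √(vₓ² + v_y²) = √(27.33² + 24.39²) = 36.63 m/s.

36.6 m/s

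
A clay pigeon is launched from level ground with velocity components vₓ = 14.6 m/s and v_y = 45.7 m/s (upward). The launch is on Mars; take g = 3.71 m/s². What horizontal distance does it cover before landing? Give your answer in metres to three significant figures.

Flight time T = 2 v_y0 / g = 24.64 s.
Range: R = vₓ T = 14.60 × 24.64 = 359.7 m.

360 m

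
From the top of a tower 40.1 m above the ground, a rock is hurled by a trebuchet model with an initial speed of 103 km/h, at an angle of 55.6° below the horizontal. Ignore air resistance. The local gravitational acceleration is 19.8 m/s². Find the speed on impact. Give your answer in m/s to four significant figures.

49.06 m/s

Convert: 103 km/h = 103/3.6 = 28.61 m/s.
vₓ = 28.61 cos 55.6° = 16.16 m/s; v_y0 = −23.61 m/s (downward).
With up positive and y = 0 at the ground: y(t) = 40.1 + (−23.61) t − 9.900 t². Setting y = 0 and taking the positive root: t = [−23.61 + √(23.61² + 2·19.8·40.1)] / 19.8 = (−23.61 + 46.32) / 19.8 = 1.147 s.
Vertical velocity at impact: v_y = v_y0 − g t = −23.61 − 19.8 × 1.147 = −46.32 m/s.
Speed: |v| = √(vₓ² + v_y²) = √(16.16² + 46.32²) = 49.06 m/s.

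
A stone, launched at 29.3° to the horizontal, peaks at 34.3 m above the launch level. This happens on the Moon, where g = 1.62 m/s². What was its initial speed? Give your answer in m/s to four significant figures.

21.54 m/s

At the peak v_y = 0, so v_y0 = √(2gH) = √(2 × 1.62 × 34.3) = 10.54 m/s.
v_y0 = v₀ sin θ ⇒ v₀ = 10.54 / sin 29.3° = 21.54 m/s.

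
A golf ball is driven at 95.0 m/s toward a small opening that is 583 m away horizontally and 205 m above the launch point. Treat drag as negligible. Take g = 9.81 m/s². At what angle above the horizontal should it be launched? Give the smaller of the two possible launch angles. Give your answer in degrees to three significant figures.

Trajectory: y = x tanθ − g x² (1 + tan²θ)/(2v₀²). With x = 583, y = 205, v₀ = 95.0, g = 9.81:
184.7 tan²θ − 583 tanθ + (389.7) = 0.
tanθ = [583 ± √(583² − 4 × 184.7 × (389.7))] / (2 × 184.7) = (583 ± 227.9) / 369.5, giving tanθ = 0.9613 or 2.195.
θ = 43.87° or 65.50°; the smaller is 43.87°.

43.9°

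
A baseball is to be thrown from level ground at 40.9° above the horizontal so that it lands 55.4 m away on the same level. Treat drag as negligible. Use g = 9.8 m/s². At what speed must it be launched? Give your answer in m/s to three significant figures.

On level ground R = v₀² sin 2θ / g ⇒ v₀ = √(gR / sin 2θ).
v₀ = √(9.80 × 55.4 / sin 81.80°) = √(542.9 / 0.9898) = √548.53 = 23.42 m/s.

23.4 m/s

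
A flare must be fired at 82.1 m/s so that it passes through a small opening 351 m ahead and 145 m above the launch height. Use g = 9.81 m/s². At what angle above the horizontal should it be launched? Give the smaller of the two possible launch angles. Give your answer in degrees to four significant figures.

Trajectory: y = x tanθ − g x² (1 + tan²θ)/(2v₀²). With x = 351, y = 145, v₀ = 82.1, g = 9.81:
89.65 tan²θ − 351 tanθ + (234.7) = 0.
tanθ = [351 ± √(351² − 4 × 89.65 × (234.7))] / (2 × 89.65) = (351 ± 197.6) / 179.3, giving tanθ = 0.8554 or 3.060.
θ = 40.55° or 71.90°; the smaller is 40.55°.

40.55°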